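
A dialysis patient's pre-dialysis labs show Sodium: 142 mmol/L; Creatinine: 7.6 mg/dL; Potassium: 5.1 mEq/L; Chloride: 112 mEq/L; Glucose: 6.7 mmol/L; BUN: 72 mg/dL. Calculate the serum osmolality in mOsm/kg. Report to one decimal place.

Calculated osmolality = 2·Na + glucose + BUN/2.8
= 2·142 + 6.7 + 72/2.8
= 284 + 6.70 + 25.71
= 316.41 mOsm/kg

316.4 mOsm/kg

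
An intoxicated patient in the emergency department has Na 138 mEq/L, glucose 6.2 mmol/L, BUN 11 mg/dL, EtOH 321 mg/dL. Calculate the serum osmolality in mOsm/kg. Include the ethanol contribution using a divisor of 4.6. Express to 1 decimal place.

Calculated osmolality = 2·Na + glucose + BUN/2.8 + ethanol/4.6
= 2·138 + 6.2 + 11/2.8 + 321/4.6
= 276 + 6.20 + 3.93 + 69.78
= 355.91 mOsm/kg

355.9 mOsm/kg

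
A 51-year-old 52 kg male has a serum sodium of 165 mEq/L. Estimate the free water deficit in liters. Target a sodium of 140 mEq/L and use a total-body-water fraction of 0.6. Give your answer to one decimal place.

TBW = 0.6 · 52 = 31.2 L
Free water deficit = TBW · (Na/140 − 1)
= 31.2 · (165/140 − 1)
= 31.2 · 0.1786
= 5.57 L

5.6 L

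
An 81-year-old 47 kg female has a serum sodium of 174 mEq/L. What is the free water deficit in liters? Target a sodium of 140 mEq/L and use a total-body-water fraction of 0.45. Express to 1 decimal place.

5.1 L

TBW = 0.45 · 47 = 21.15 L
Free water deficit = TBW · (Na/140 − 1)
= 21.15 · (174/140 − 1)
= 21.15 · 0.2429
= 5.14 L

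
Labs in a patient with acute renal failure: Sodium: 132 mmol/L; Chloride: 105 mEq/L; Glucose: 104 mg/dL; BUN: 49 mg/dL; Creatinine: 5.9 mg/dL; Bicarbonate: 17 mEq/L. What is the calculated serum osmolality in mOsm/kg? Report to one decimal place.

Calculated osmolality = 2·Na + glucose/18 + BUN/2.8
= 2·132 + 104/18 + 49/2.8
= 264 + 5.78 + 17.50
= 287.28 mOsm/kg

287.3 mOsm/kg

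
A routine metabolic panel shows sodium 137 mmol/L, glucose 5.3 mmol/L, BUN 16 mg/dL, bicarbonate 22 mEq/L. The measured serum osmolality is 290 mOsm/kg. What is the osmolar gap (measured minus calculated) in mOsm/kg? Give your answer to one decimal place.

5.0 mOsm/kg

Calculated osmolality = 2·Na + glucose + BUN/2.8
= 2·137 + 5.3 + 16/2.8
= 274 + 5.30 + 5.71
= 285.01 mOsm/kg ≈ 285.0 mOsm/kg
Osmolar gap = measured − calculated = 290 − 285.0 = 5.0 mOsm/kg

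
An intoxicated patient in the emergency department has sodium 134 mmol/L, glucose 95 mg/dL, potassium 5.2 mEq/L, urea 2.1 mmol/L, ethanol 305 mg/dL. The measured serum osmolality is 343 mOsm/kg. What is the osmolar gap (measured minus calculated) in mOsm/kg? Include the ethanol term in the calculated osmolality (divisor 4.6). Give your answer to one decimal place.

Calculated osmolality = 2·Na + glucose/18 + urea + ethanol/4.6
= 2·134 + 95/18 + 2.1 + 305/4.6
= 268 + 5.28 + 2.10 + 66.30
= 341.68 mOsm/kg ≈ 341.7 mOsm/kg
Osmolar gap = measured − calculated = 343 − 341.7 = 1.3 mOsm/kg

1.3 mOsm/kg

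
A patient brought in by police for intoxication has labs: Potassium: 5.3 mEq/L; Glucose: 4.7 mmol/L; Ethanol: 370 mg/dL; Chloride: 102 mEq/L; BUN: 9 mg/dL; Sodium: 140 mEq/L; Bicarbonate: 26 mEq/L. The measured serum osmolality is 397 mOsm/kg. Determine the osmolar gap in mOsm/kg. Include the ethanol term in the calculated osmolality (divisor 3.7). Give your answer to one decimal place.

Calculated osmolality = 2·Na + glucose + BUN/2.8 + ethanol/3.7
= 2·140 + 4.7 + 9/2.8 + 370/3.7
= 280 + 4.70 + 3.21 + 100
= 387.91 mOsm/kg ≈ 387.9 mOsm/kg
Osmolar gap = measured − calculated = 397 − 387.9 = 9.1 mOsm/kg

9.1 mOsm/kg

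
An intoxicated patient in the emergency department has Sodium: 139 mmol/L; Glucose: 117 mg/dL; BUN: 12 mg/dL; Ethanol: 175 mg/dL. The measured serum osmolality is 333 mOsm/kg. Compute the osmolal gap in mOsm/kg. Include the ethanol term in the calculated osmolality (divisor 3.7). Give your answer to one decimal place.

-3.1 mOsm/kg

Calculated osmolality = 2·Na + glucose/18 + BUN/2.8 + ethanol/3.7
= 2·139 + 117/18 + 12/2.8 + 175/3.7
= 278 + 6.50 + 4.29 + 47.30
= 336.09 mOsm/kg ≈ 336.1 mOsm/kg
Osmolar gap = measured − calculated = 333 − 336.1 = -3.1 mOsm/kg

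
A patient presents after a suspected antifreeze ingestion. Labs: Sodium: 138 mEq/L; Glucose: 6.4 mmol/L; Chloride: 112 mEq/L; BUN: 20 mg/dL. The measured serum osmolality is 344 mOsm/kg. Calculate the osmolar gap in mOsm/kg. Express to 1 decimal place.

Calculated osmolality = 2·Na + glucose + BUN/2.8
= 2·138 + 6.4 + 20/2.8
= 276 + 6.40 + 7.14
= 289.54 mOsm/kg ≈ 289.5 mOsm/kg
Osmolar gap = measured − calculated = 344 − 289.5 = 54.5 mOsm/kg

54.5 mOsm/kg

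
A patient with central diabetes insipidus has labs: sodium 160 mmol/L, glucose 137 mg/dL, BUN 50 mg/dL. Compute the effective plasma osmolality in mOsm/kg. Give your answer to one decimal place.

327.6 mOsm/kg

Effective osmolality excludes urea (freely permeant across cell membranes):
2·Na + glucose/18
= 2·160 + 137/18
= 320 + 7.61
= 327.61 mOsm/kg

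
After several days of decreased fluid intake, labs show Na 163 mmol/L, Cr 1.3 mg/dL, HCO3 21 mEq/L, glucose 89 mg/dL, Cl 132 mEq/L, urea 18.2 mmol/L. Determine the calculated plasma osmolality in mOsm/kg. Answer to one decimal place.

349.1 mOsm/kg

Calculated osmolality = 2·Na + glucose/18 + urea
= 2·163 + 89/18 + 18.2
= 326 + 4.94 + 18.20
= 349.14 mOsm/kg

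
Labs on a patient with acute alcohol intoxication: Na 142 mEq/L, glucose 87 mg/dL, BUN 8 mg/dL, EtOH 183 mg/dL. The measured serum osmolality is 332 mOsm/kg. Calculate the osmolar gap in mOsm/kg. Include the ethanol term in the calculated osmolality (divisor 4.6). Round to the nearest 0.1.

0.5 mOsm/kg

Calculated osmolality = 2·Na + glucose/18 + BUN/2.8 + ethanol/4.6
= 2·142 + 87/18 + 8/2.8 + 183/4.6
= 284 + 4.83 + 2.86 + 39.78
= 331.47 mOsm/kg ≈ 331.5 mOsm/kg
Osmolar gap = measured − calculated = 332 − 331.5 = 0.5 mOsm/kg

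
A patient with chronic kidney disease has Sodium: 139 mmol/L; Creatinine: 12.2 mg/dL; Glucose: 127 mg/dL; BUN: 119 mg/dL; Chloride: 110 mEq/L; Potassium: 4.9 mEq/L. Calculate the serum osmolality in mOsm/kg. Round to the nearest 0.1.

Calculated osmolality = 2·Na + glucose/18 + BUN/2.8
= 2·139 + 127/18 + 119/2.8
= 278 + 7.06 + 42.50
= 327.56 mOsm/kg

327.6 mOsm/kg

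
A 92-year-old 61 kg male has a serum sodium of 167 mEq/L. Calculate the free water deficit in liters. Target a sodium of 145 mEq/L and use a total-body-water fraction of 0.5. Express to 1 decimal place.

4.6 L

TBW = 0.5 · 61 = 30.5 L
Free water deficit = TBW · (Na/145 − 1)
= 30.5 · (167/145 − 1)
= 30.5 · 0.1517
= 4.63 L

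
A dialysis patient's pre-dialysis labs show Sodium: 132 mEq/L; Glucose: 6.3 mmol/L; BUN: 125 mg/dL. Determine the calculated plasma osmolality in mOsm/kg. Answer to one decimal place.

Calculated osmolality = 2·Na + glucose + BUN/2.8
= 2·132 + 6.3 + 125/2.8
= 264 + 6.30 + 44.64
= 314.94 mOsm/kg

314.9 mOsm/kg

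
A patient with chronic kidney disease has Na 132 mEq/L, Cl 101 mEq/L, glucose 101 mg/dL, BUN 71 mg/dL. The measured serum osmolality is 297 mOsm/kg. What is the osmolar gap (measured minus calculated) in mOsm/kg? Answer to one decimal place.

2.0 mOsm/kg

Calculated osmolality = 2·Na + glucose/18 + BUN/2.8
= 2·132 + 101/18 + 71/2.8
= 264 + 5.61 + 25.36
= 294.97 mOsm/kg ≈ 295.0 mOsm/kg
Osmolar gap = measured − calculated = 297 − 295.0 = 2.0 mOsm/kg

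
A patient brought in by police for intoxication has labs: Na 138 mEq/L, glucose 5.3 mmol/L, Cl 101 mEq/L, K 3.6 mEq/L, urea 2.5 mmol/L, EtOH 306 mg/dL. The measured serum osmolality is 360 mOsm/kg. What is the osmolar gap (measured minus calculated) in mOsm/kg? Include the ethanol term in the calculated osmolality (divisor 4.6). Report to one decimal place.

9.7 mOsm/kg

Calculated osmolality = 2·Na + glucose + urea + ethanol/4.6
= 2·138 + 5.3 + 2.5 + 306/4.6
= 276 + 5.30 + 2.50 + 66.52
= 350.32 mOsm/kg ≈ 350.3 mOsm/kg
Osmolar gap = measured − calculated = 360 − 350.3 = 9.7 mOsm/kg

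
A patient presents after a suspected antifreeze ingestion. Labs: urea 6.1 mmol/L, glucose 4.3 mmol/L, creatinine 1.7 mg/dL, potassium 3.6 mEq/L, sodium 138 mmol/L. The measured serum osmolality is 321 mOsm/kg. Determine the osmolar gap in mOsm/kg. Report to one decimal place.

34.6 mOsm/kg

Calculated osmolality = 2·Na + glucose + urea
= 2·138 + 4.3 + 6.1
= 276 + 4.30 + 6.10
= 286.4 mOsm/kg ≈ 286.4 mOsm/kg
Osmolar gap = measured − calculated = 321 − 286.4 = 34.6 mOsm/kg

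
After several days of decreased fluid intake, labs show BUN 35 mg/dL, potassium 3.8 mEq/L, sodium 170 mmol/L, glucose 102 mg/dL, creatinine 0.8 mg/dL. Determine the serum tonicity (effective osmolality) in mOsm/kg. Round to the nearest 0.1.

Effective osmolality excludes urea (freely permeant across cell membranes):
2·Na + glucose/18
= 2·170 + 102/18
= 340 + 5.67
= 345.67 mOsm/kg

345.7 mOsm/kg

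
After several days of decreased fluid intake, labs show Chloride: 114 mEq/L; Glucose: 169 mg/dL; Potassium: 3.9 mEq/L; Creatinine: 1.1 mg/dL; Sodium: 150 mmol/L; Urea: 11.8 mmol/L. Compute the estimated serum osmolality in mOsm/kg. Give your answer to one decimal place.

Calculated osmolality = 2·Na + glucose/18 + urea
= 2·150 + 169/18 + 11.8
= 300 + 9.39 + 11.80
= 321.19 mOsm/kg

321.2 mOsm/kg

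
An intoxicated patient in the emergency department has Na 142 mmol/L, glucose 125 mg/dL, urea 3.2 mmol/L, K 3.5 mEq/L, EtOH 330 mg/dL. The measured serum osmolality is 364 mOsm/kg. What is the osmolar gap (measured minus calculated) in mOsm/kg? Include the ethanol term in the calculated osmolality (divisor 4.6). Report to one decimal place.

Calculated osmolality = 2·Na + glucose/18 + urea + ethanol/4.6
= 2·142 + 125/18 + 3.2 + 330/4.6
= 284 + 6.94 + 3.20 + 71.74
= 365.88 mOsm/kg ≈ 365.9 mOsm/kg
Osmolar gap = measured − calculated = 364 − 365.9 = -1.9 mOsm/kg

-1.9 mOsm/kg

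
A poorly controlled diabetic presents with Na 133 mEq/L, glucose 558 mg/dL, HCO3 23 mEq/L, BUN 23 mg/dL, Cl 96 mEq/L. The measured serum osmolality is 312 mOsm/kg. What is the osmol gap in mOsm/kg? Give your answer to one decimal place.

6.8 mOsm/kg

Calculated osmolality = 2·Na + glucose/18 + BUN/2.8
= 2·133 + 558/18 + 23/2.8
= 266 + 31 + 8.21
= 305.21 mOsm/kg ≈ 305.2 mOsm/kg
Osmolar gap = measured − calculated = 312 − 305.2 = 6.8 mOsm/kg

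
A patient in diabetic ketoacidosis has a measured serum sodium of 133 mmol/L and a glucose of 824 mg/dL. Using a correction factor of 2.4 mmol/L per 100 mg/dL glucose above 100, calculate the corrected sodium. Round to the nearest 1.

Corrected Na = measured Na + 2.4 · (glucose − 100)/100
= 133 + 2.4 · (824 − 100)/100
= 133 + 17.4
= 150.4 mmol/L

150 mmol/L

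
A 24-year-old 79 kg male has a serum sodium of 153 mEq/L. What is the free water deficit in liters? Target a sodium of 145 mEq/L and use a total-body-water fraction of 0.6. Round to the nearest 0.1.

2.6 L

TBW = 0.6 · 79 = 47.4 L
Free water deficit = TBW · (Na/145 − 1)
= 47.4 · (153/145 − 1)
= 47.4 · 0.0552
= 2.62 L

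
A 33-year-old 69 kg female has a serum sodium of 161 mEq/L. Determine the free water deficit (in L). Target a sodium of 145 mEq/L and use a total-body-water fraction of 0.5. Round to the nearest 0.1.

3.8 L

TBW = 0.5 · 69 = 34.5 L
Free water deficit = TBW · (Na/145 − 1)
= 34.5 · (161/145 − 1)
= 34.5 · 0.1103
= 3.81 L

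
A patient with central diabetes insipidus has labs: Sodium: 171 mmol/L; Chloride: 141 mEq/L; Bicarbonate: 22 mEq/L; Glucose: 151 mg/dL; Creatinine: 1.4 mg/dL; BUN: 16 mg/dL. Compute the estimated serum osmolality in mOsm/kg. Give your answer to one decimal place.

356.1 mOsm/kg

Calculated osmolality = 2·Na + glucose/18 + BUN/2.8
= 2·171 + 151/18 + 16/2.8
= 342 + 8.39 + 5.71
= 356.1 mOsm/kg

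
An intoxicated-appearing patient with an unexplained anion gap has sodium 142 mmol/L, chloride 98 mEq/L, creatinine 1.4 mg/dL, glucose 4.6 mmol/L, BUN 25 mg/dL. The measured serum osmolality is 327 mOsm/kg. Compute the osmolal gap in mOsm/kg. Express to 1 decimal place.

Calculated osmolality = 2·Na + glucose + BUN/2.8
= 2·142 + 4.6 + 25/2.8
= 284 + 4.60 + 8.93
= 297.53 mOsm/kg ≈ 297.5 mOsm/kg
Osmolar gap = measured − calculated = 327 − 297.5 = 29.5 mOsm/kg

29.5 mOsm/kg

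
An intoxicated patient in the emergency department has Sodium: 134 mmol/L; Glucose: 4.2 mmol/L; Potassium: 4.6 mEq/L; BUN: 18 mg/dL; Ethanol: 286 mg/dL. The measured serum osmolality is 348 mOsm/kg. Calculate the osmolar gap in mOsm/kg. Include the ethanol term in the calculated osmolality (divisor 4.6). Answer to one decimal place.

7.2 mOsm/kg

Calculated osmolality = 2·Na + glucose + BUN/2.8 + ethanol/4.6
= 2·134 + 4.2 + 18/2.8 + 286/4.6
= 268 + 4.20 + 6.43 + 62.17
= 340.8 mOsm/kg ≈ 340.8 mOsm/kg
Osmolar gap = measured − calculated = 348 − 340.8 = 7.2 mOsm/kg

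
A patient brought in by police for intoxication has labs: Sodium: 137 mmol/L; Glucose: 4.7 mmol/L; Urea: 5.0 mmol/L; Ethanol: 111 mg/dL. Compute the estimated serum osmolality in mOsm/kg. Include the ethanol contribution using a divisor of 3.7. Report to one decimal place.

Calculated osmolality = 2·Na + glucose + urea + ethanol/3.7
= 2·137 + 4.7 + 5 + 111/3.7
= 274 + 4.70 + 5 + 30
= 313.7 mOsm/kg

313.7 mOsm/kg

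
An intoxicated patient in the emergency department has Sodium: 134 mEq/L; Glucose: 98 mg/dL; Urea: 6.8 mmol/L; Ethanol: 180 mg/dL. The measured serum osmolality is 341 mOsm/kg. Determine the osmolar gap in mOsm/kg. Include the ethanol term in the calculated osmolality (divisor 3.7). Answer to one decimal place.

Calculated osmolality = 2·Na + glucose/18 + urea + ethanol/3.7
= 2·134 + 98/18 + 6.8 + 180/3.7
= 268 + 5.44 + 6.80 + 48.65
= 328.89 mOsm/kg ≈ 328.9 mOsm/kg
Osmolar gap = measured − calculated = 341 − 328.9 = 12.1 mOsm/kg

12.1 mOsm/kg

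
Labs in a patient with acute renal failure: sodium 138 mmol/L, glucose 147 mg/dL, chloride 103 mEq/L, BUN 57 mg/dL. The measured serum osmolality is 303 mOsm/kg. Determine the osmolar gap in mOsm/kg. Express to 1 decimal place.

-1.5 mOsm/kg

Calculated osmolality = 2·Na + glucose/18 + BUN/2.8
= 2·138 + 147/18 + 57/2.8
= 276 + 8.17 + 20.36
= 304.53 mOsm/kg ≈ 304.5 mOsm/kg
Osmolar gap = measured − calculated = 303 − 304.5 = -1.5 mOsm/kg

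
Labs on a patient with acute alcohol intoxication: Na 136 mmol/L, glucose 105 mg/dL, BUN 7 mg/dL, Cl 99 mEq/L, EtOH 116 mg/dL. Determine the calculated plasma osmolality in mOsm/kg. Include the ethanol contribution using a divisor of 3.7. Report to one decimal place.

311.7 mOsm/kg

Calculated osmolality = 2·Na + glucose/18 + BUN/2.8 + ethanol/3.7
= 2·136 + 105/18 + 7/2.8 + 116/3.7
= 272 + 5.83 + 2.50 + 31.35
= 311.68 mOsm/kg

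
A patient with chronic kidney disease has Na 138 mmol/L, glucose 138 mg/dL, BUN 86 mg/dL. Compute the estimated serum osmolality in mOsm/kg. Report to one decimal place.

Calculated osmolality = 2·Na + glucose/18 + BUN/2.8
= 2·138 + 138/18 + 86/2.8
= 276 + 7.67 + 30.71
= 314.38 mOsm/kg

314.4 mOsm/kg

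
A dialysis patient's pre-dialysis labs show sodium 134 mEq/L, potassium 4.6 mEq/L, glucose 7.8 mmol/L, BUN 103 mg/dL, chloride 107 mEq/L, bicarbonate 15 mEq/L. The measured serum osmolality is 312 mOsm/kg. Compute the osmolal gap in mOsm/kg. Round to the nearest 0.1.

Calculated osmolality = 2·Na + glucose + BUN/2.8
= 2·134 + 7.8 + 103/2.8
= 268 + 7.80 + 36.79
= 312.59 mOsm/kg ≈ 312.6 mOsm/kg
Osmolar gap = measured − calculated = 312 − 312.6 = -0.6 mOsm/kg

-0.6 mOsm/kg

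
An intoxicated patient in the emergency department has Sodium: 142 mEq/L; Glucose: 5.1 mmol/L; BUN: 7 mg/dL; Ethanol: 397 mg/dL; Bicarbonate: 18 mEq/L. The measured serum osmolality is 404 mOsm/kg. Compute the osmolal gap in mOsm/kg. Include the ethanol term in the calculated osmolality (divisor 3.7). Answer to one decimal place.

Calculated osmolality = 2·Na + glucose + BUN/2.8 + ethanol/3.7
= 2·142 + 5.1 + 7/2.8 + 397/3.7
= 284 + 5.10 + 2.50 + 107.30
= 398.9 mOsm/kg ≈ 398.9 mOsm/kg
Osmolar gap = measured − calculated = 404 − 398.9 = 5.1 mOsm/kg

5.1 mOsm/kg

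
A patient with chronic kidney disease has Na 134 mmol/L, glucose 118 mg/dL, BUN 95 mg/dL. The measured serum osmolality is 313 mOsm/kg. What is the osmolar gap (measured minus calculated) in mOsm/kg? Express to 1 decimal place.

Calculated osmolality = 2·Na + glucose/18 + BUN/2.8
= 2·134 + 118/18 + 95/2.8
= 268 + 6.56 + 33.93
= 308.49 mOsm/kg ≈ 308.5 mOsm/kg
Osmolar gap = measured − calculated = 313 − 308.5 = 4.5 mOsm/kg

4.5 mOsm/kg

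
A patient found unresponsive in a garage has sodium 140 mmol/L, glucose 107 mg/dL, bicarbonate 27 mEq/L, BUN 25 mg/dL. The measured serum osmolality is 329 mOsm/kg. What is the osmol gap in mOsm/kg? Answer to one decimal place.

Calculated osmolality = 2·Na + glucose/18 + BUN/2.8
= 2·140 + 107/18 + 25/2.8
= 280 + 5.94 + 8.93
= 294.87 mOsm/kg ≈ 294.9 mOsm/kg
Osmolar gap = measured − calculated = 329 − 294.9 = 34.1 mOsm/kg

34.1 mOsm/kg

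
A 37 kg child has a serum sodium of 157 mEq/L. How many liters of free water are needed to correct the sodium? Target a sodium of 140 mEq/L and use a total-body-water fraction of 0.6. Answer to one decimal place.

2.7 L

TBW = 0.6 · 37 = 22.2 L
Free water deficit = TBW · (Na/140 − 1)
= 22.2 · (157/140 − 1)
= 22.2 · 0.1214
= 2.7 L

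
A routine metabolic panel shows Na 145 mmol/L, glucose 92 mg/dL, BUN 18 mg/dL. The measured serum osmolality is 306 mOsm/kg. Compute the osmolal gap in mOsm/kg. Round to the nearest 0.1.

4.5 mOsm/kg

Calculated osmolality = 2·Na + glucose/18 + BUN/2.8
= 2·145 + 92/18 + 18/2.8
= 290 + 5.11 + 6.43
= 301.54 mOsm/kg ≈ 301.5 mOsm/kg
Osmolar gap = measured − calculated = 306 − 301.5 = 4.5 mOsm/kg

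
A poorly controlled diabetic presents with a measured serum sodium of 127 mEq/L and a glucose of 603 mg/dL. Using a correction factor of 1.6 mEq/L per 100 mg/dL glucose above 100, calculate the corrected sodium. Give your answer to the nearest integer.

135 mEq/L

Corrected Na = measured Na + 1.6 · (glucose − 100)/100
= 127 + 1.6 · (603 − 100)/100
= 127 + 8
= 135 mEq/L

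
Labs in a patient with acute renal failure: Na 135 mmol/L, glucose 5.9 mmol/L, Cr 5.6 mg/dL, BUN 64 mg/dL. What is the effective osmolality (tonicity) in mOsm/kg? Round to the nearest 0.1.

275.9 mOsm/kg

Effective osmolality excludes urea (freely permeant across cell membranes):
2·Na + glucose
= 2·135 + 5.9
= 270 + 5.9
= 275.9 mOsm/kg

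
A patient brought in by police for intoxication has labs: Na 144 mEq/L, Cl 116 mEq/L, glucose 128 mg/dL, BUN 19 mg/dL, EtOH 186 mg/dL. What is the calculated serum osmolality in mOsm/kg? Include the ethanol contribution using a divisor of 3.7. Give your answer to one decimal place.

352.2 mOsm/kg

Calculated osmolality = 2·Na + glucose/18 + BUN/2.8 + ethanol/3.7
= 2·144 + 128/18 + 19/2.8 + 186/3.7
= 288 + 7.11 + 6.79 + 50.27
= 352.17 mOsm/kg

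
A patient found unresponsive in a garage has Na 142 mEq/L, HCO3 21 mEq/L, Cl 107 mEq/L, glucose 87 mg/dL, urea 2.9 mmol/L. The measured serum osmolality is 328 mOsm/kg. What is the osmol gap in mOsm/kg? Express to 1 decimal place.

36.3 mOsm/kg

Calculated osmolality = 2·Na + glucose/18 + urea
= 2·142 + 87/18 + 2.9
= 284 + 4.83 + 2.90
= 291.73 mOsm/kg ≈ 291.7 mOsm/kg
Osmolar gap = measured − calculated = 328 − 291.7 = 36.3 mOsm/kg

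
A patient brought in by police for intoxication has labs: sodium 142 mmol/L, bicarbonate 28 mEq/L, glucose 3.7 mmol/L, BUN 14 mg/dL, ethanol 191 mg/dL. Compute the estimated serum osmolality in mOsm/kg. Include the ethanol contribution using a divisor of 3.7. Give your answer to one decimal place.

344.3 mOsm/kg

Calculated osmolality = 2·Na + glucose + BUN/2.8 + ethanol/3.7
= 2·142 + 3.7 + 14/2.8 + 191/3.7
= 284 + 3.70 + 5 + 51.62
= 344.32 mOsm/kg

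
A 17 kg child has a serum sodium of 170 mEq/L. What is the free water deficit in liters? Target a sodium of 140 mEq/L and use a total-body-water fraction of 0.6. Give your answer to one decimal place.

2.2 L

TBW = 0.6 · 17 = 10.2 L
Free water deficit = TBW · (Na/140 − 1)
= 10.2 · (170/140 − 1)
= 10.2 · 0.2143
= 2.19 L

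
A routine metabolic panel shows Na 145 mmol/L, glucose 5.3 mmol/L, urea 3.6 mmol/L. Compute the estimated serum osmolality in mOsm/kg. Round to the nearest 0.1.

Calculated osmolality = 2·Na + glucose + urea
= 2·145 + 5.3 + 3.6
= 290 + 5.30 + 3.60
= 298.9 mOsm/kg

298.9 mOsm/kg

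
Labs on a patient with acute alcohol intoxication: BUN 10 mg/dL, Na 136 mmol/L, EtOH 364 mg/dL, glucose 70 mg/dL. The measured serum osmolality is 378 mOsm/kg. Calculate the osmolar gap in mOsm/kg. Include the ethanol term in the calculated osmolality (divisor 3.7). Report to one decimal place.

0.2 mOsm/kg

Calculated osmolality = 2·Na + glucose/18 + BUN/2.8 + ethanol/3.7
= 2·136 + 70/18 + 10/2.8 + 364/3.7
= 272 + 3.89 + 3.57 + 98.38
= 377.84 mOsm/kg ≈ 377.8 mOsm/kg
Osmolar gap = measured − calculated = 378 − 377.8 = 0.2 mOsm/kg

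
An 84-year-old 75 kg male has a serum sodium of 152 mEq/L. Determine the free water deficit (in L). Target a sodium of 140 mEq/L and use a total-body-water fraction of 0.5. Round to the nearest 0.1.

TBW = 0.5 · 75 = 37.5 L
Free water deficit = TBW · (Na/140 − 1)
= 37.5 · (152/140 − 1)
= 37.5 · 0.0857
= 3.21 L

3.2 L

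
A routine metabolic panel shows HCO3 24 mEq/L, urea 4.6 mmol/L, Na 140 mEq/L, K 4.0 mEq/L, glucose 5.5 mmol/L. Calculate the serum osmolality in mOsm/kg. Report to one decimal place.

290.1 mOsm/kg

Calculated osmolality = 2·Na + glucose + urea
= 2·140 + 5.5 + 4.6
= 280 + 5.50 + 4.60
= 290.1 mOsm/kg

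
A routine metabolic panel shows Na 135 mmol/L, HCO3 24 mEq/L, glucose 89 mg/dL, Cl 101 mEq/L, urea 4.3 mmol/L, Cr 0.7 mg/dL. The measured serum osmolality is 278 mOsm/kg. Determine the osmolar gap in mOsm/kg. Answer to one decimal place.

-1.2 mOsm/kg

Calculated osmolality = 2·Na + glucose/18 + urea
= 2·135 + 89/18 + 4.3
= 270 + 4.94 + 4.30
= 279.24 mOsm/kg ≈ 279.2 mOsm/kg
Osmolar gap = measured − calculated = 278 − 279.2 = -1.2 mOsm/kg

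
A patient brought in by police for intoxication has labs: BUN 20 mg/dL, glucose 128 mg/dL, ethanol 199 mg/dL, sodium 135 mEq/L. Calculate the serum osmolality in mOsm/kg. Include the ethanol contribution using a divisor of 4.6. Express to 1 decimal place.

327.5 mOsm/kg

Calculated osmolality = 2·Na + glucose/18 + BUN/2.8 + ethanol/4.6
= 2·135 + 128/18 + 20/2.8 + 199/4.6
= 270 + 7.11 + 7.14 + 43.26
= 327.51 mOsm/kg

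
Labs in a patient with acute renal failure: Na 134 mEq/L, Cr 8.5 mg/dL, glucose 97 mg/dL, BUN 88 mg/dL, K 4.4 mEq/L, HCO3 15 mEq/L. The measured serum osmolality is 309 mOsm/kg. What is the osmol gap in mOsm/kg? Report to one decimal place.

4.2 mOsm/kg

Calculated osmolality = 2·Na + glucose/18 + BUN/2.8
= 2·134 + 97/18 + 88/2.8
= 268 + 5.39 + 31.43
= 304.82 mOsm/kg ≈ 304.8 mOsm/kg
Osmolar gap = measured − calculated = 309 − 304.8 = 4.2 mOsm/kg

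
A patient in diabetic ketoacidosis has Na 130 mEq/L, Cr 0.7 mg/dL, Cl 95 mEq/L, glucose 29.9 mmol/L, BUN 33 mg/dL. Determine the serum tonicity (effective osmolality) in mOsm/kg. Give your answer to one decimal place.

Effective osmolality excludes urea (freely permeant across cell membranes):
2·Na + glucose
= 2·130 + 29.9
= 260 + 29.9
= 289.9 mOsm/kg

289.9 mOsm/kg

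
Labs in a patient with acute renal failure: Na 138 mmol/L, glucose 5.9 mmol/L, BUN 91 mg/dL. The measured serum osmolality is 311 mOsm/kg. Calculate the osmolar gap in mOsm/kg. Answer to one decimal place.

-3.4 mOsm/kg

Calculated osmolality = 2·Na + glucose + BUN/2.8
= 2·138 + 5.9 + 91/2.8
= 276 + 5.90 + 32.50
= 314.4 mOsm/kg ≈ 314.4 mOsm/kg
Osmolar gap = measured − calculated = 311 − 314.4 = -3.4 mOsm/kg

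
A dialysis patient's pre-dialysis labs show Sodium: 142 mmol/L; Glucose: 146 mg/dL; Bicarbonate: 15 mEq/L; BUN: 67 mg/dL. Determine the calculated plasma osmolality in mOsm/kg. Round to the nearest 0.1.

Calculated osmolality = 2·Na + glucose/18 + BUN/2.8
= 2·142 + 146/18 + 67/2.8
= 284 + 8.11 + 23.93
= 316.04 mOsm/kg

316.0 mOsm/kg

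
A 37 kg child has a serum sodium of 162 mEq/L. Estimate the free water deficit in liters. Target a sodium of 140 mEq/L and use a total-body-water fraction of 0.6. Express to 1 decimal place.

TBW = 0.6 · 37 = 22.2 L
Free water deficit = TBW · (Na/140 − 1)
= 22.2 · (162/140 − 1)
= 22.2 · 0.1571
= 3.49 L

3.5 L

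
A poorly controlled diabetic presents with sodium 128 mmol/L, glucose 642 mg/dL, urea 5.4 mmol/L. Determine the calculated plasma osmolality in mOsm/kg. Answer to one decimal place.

Calculated osmolality = 2·Na + glucose/18 + urea
= 2·128 + 642/18 + 5.4
= 256 + 35.67 + 5.40
= 297.07 mOsm/kg

297.1 mOsm/kg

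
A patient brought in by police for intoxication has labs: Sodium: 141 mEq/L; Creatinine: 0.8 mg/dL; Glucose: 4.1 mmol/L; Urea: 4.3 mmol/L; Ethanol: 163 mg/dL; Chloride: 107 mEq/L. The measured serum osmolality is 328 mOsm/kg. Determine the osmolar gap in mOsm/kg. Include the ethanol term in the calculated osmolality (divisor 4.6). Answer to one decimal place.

2.2 mOsm/kg

Calculated osmolality = 2·Na + glucose + urea + ethanol/4.6
= 2·141 + 4.1 + 4.3 + 163/4.6
= 282 + 4.10 + 4.30 + 35.43
= 325.83 mOsm/kg ≈ 325.8 mOsm/kg
Osmolar gap = measured − calculated = 328 − 325.8 = 2.2 mOsm/kg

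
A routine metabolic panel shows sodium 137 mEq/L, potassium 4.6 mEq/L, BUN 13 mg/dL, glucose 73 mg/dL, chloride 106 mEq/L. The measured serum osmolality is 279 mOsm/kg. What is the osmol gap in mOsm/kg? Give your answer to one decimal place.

-3.7 mOsm/kg

Calculated osmolality = 2·Na + glucose/18 + BUN/2.8
= 2·137 + 73/18 + 13/2.8
= 274 + 4.06 + 4.64
= 282.7 mOsm/kg ≈ 282.7 mOsm/kg
Osmolar gap = measured − calculated = 279 − 282.7 = -3.7 mOsm/kg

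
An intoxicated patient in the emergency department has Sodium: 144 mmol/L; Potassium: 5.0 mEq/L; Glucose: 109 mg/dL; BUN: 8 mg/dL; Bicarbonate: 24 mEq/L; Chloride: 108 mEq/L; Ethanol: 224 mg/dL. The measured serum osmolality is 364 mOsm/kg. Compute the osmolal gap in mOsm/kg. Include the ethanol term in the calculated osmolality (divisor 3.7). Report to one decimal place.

Calculated osmolality = 2·Na + glucose/18 + BUN/2.8 + ethanol/3.7
= 2·144 + 109/18 + 8/2.8 + 224/3.7
= 288 + 6.06 + 2.86 + 60.54
= 357.46 mOsm/kg ≈ 357.5 mOsm/kg
Osmolar gap = measured − calculated = 364 − 357.5 = 6.5 mOsm/kg

6.5 mOsm/kg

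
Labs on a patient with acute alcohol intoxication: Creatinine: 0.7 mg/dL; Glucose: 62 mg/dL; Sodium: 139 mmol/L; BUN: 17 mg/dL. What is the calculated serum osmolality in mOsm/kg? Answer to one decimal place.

Calculated osmolality = 2·Na + glucose/18 + BUN/2.8
= 2·139 + 62/18 + 17/2.8
= 278 + 3.44 + 6.07
= 287.51 mOsm/kg

287.5 mOsm/kg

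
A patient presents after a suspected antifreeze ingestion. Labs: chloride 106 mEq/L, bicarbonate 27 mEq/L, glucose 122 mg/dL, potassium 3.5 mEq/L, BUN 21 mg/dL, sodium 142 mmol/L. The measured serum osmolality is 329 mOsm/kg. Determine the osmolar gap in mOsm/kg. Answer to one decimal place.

30.7 mOsm/kg

Calculated osmolality = 2·Na + glucose/18 + BUN/2.8
= 2·142 + 122/18 + 21/2.8
= 284 + 6.78 + 7.50
= 298.28 mOsm/kg ≈ 298.3 mOsm/kg
Osmolar gap = measured − calculated = 329 − 298.3 = 30.7 mOsm/kg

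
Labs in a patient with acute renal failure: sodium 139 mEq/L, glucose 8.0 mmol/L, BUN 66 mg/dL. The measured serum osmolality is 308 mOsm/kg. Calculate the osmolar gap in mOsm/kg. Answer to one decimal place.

Calculated osmolality = 2·Na + glucose + BUN/2.8
= 2·139 + 8 + 66/2.8
= 278 + 8 + 23.57
= 309.57 mOsm/kg ≈ 309.6 mOsm/kg
Osmolar gap = measured − calculated = 308 − 309.6 = -1.6 mOsm/kg

-1.6 mOsm/kg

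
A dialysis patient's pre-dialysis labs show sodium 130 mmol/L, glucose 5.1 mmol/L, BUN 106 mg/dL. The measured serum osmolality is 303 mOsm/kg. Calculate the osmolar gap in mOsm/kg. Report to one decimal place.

Calculated osmolality = 2·Na + glucose + BUN/2.8
= 2·130 + 5.1 + 106/2.8
= 260 + 5.10 + 37.86
= 302.96 mOsm/kg ≈ 303.0 mOsm/kg
Osmolar gap = measured − calculated = 303 − 303.0 = 0.0 mOsm/kg

0.0 mOsm/kg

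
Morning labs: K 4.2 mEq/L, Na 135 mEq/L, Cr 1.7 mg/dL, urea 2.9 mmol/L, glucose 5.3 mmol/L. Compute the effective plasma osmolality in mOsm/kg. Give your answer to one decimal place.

275.3 mOsm/kg

Effective osmolality excludes urea (freely permeant across cell membranes):
2·Na + glucose
= 2·135 + 5.3
= 270 + 5.3
= 275.3 mOsm/kg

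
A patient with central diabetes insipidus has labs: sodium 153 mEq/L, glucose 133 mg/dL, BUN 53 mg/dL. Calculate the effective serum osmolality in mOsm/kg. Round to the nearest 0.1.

313.4 mOsm/kg

Effective osmolality excludes urea (freely permeant across cell membranes):
2·Na + glucose/18
= 2·153 + 133/18
= 306 + 7.39
= 313.39 mOsm/kg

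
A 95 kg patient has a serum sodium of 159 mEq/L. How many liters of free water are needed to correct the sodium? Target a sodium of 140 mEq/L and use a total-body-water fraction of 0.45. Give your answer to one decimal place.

TBW = 0.45 · 95 = 42.75 L
Free water deficit = TBW · (Na/140 − 1)
= 42.75 · (159/140 − 1)
= 42.75 · 0.1357
= 5.8 L

5.8 L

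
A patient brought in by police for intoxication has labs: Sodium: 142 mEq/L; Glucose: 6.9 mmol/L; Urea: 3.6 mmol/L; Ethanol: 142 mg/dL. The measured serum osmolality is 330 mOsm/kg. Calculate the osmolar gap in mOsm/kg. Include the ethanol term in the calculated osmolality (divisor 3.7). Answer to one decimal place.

Calculated osmolality = 2·Na + glucose + urea + ethanol/3.7
= 2·142 + 6.9 + 3.6 + 142/3.7
= 284 + 6.90 + 3.60 + 38.38
= 332.88 mOsm/kg ≈ 332.9 mOsm/kg
Osmolar gap = measured − calculated = 330 − 332.9 = -2.9 mOsm/kg

-2.9 mOsm/kg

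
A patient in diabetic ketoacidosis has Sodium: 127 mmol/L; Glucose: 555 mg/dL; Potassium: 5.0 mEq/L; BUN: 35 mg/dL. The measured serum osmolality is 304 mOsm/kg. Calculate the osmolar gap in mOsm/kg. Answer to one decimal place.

Calculated osmolality = 2·Na + glucose/18 + BUN/2.8
= 2·127 + 555/18 + 35/2.8
= 254 + 30.83 + 12.50
= 297.33 mOsm/kg ≈ 297.3 mOsm/kg
Osmolar gap = measured − calculated = 304 − 297.3 = 6.7 mOsm/kg

6.7 mOsm/kg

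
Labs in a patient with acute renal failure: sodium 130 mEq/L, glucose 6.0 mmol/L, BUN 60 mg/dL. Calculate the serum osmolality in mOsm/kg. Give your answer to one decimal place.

Calculated osmolality = 2·Na + glucose + BUN/2.8
= 2·130 + 6 + 60/2.8
= 260 + 6 + 21.43
= 287.43 mOsm/kg

287.4 mOsm/kg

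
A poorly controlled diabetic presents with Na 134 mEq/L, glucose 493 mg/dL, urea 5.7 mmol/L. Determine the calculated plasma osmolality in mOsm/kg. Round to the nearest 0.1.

301.1 mOsm/kg

Calculated osmolality = 2·Na + glucose/18 + urea
= 2·134 + 493/18 + 5.7
= 268 + 27.39 + 5.70
= 301.09 mOsm/kg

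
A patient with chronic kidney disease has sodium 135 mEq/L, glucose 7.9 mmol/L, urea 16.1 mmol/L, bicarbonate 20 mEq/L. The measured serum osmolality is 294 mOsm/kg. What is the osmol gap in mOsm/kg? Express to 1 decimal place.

Calculated osmolality = 2·Na + glucose + urea
= 2·135 + 7.9 + 16.1
= 270 + 7.90 + 16.10
= 294 mOsm/kg ≈ 294.0 mOsm/kg
Osmolar gap = measured − calculated = 294 − 294.0 = 0.0 mOsm/kg

0.0 mOsm/kg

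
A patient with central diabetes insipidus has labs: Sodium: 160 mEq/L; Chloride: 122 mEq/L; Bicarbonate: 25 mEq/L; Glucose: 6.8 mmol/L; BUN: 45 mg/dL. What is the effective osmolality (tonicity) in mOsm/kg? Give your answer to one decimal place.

326.8 mOsm/kg

Effective osmolality excludes urea (freely permeant across cell membranes):
2·Na + glucose
= 2·160 + 6.8
= 320 + 6.8
= 326.8 mOsm/kg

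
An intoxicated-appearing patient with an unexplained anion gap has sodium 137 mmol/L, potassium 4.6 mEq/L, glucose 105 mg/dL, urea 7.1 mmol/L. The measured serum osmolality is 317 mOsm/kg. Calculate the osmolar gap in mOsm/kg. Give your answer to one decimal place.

30.1 mOsm/kg

Calculated osmolality = 2·Na + glucose/18 + urea
= 2·137 + 105/18 + 7.1
= 274 + 5.83 + 7.10
= 286.93 mOsm/kg ≈ 286.9 mOsm/kg
Osmolar gap = measured − calculated = 317 − 286.9 = 30.1 mOsm/kg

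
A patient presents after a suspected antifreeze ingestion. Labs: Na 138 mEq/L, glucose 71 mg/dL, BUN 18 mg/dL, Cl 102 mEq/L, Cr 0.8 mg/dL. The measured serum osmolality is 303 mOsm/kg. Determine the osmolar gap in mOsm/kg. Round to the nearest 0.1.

Calculated osmolality = 2·Na + glucose/18 + BUN/2.8
= 2·138 + 71/18 + 18/2.8
= 276 + 3.94 + 6.43
= 286.37 mOsm/kg ≈ 286.4 mOsm/kg
Osmolar gap = measured − calculated = 303 − 286.4 = 16.6 mOsm/kg

16.6 mOsm/kg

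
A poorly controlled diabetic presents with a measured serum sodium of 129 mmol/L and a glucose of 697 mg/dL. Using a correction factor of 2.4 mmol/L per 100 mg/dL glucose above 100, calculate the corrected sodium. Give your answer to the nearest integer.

Corrected Na = measured Na + 2.4 · (glucose − 100)/100
= 129 + 2.4 · (697 − 100)/100
= 129 + 14.3
= 143.3 mmol/L

143 mmol/L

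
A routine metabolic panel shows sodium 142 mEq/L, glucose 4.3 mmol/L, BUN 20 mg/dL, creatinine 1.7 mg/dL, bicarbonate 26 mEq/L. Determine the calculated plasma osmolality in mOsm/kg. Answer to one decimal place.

295.4 mOsm/kg

Calculated osmolality = 2·Na + glucose + BUN/2.8
= 2·142 + 4.3 + 20/2.8
= 284 + 4.30 + 7.14
= 295.44 mOsm/kg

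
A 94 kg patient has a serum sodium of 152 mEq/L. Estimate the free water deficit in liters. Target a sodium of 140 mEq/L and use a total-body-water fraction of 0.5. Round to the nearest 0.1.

4.0 L

TBW = 0.5 · 94 = 47 L
Free water deficit = TBW · (Na/140 − 1)
= 47 · (152/140 − 1)
= 47 · 0.0857
= 4.03 L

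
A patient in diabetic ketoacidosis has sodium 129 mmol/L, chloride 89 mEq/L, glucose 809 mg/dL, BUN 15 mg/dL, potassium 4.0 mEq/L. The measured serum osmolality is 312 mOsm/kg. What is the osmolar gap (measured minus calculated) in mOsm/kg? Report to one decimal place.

Calculated osmolality = 2·Na + glucose/18 + BUN/2.8
= 2·129 + 809/18 + 15/2.8
= 258 + 44.94 + 5.36
= 308.3 mOsm/kg ≈ 308.3 mOsm/kg
Osmolar gap = measured − calculated = 312 − 308.3 = 3.7 mOsm/kg

3.7 mOsm/kg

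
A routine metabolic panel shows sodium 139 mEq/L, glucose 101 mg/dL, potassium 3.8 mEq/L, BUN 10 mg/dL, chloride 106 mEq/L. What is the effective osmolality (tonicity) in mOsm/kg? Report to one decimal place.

283.6 mOsm/kg

Effective osmolality excludes urea (freely permeant across cell membranes):
2·Na + glucose/18
= 2·139 + 101/18
= 278 + 5.61
= 283.61 mOsm/kg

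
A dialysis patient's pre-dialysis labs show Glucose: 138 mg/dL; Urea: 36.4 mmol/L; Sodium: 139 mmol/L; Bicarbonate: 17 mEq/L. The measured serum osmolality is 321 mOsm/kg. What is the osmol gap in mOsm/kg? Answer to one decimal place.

-1.1 mOsm/kg

Calculated osmolality = 2·Na + glucose/18 + urea
= 2·139 + 138/18 + 36.4
= 278 + 7.67 + 36.40
= 322.07 mOsm/kg ≈ 322.1 mOsm/kg
Osmolar gap = measured − calculated = 321 − 322.1 = -1.1 mOsm/kg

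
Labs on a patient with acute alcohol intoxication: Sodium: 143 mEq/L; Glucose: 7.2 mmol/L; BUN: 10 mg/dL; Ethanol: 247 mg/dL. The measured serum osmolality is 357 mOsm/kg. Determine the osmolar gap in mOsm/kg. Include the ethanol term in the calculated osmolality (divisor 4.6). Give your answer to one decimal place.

Calculated osmolality = 2·Na + glucose + BUN/2.8 + ethanol/4.6
= 2·143 + 7.2 + 10/2.8 + 247/4.6
= 286 + 7.20 + 3.57 + 53.70
= 350.47 mOsm/kg ≈ 350.5 mOsm/kg
Osmolar gap = measured − calculated = 357 − 350.5 = 6.5 mOsm/kg

6.5 mOsm/kg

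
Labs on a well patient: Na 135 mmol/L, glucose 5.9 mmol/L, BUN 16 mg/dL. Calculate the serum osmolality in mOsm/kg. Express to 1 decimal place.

281.6 mOsm/kg

Calculated osmolality = 2·Na + glucose + BUN/2.8
= 2·135 + 5.9 + 16/2.8
= 270 + 5.90 + 5.71
= 281.61 mOsm/kg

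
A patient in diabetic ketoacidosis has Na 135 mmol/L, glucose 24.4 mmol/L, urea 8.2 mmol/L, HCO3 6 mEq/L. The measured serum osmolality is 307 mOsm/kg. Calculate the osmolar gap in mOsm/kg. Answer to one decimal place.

4.4 mOsm/kg

Calculated osmolality = 2·Na + glucose + urea
= 2·135 + 24.4 + 8.2
= 270 + 24.40 + 8.20
= 302.6 mOsm/kg ≈ 302.6 mOsm/kg
Osmolar gap = measured − calculated = 307 − 302.6 = 4.4 mOsm/kg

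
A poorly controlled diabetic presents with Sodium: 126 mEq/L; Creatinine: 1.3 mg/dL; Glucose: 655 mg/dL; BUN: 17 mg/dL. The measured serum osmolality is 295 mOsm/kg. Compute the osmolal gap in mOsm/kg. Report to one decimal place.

0.5 mOsm/kg

Calculated osmolality = 2·Na + glucose/18 + BUN/2.8
= 2·126 + 655/18 + 17/2.8
= 252 + 36.39 + 6.07
= 294.46 mOsm/kg ≈ 294.5 mOsm/kg
Osmolar gap = measured − calculated = 295 − 294.5 = 0.5 mOsm/kg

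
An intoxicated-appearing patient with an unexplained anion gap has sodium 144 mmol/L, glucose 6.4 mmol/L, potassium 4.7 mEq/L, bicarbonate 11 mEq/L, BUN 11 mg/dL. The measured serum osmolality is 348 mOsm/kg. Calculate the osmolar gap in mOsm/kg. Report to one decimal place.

Calculated osmolality = 2·Na + glucose + BUN/2.8
= 2·144 + 6.4 + 11/2.8
= 288 + 6.40 + 3.93
= 298.33 mOsm/kg ≈ 298.3 mOsm/kg
Osmolar gap = measured − calculated = 348 − 298.3 = 49.7 mOsm/kg

49.7 mOsm/kg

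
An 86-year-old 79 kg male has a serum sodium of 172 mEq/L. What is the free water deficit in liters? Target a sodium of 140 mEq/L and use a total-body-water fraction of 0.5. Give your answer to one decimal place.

9.0 L

TBW = 0.5 · 79 = 39.5 L
Free water deficit = TBW · (Na/140 − 1)
= 39.5 · (172/140 − 1)
= 39.5 · 0.2286
= 9.03 L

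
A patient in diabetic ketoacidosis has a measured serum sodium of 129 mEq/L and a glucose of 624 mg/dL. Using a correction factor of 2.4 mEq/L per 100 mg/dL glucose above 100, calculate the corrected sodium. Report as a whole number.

142 mEq/L

Corrected Na = measured Na + 2.4 · (glucose − 100)/100
= 129 + 2.4 · (624 − 100)/100
= 129 + 12.6
= 141.6 mEq/L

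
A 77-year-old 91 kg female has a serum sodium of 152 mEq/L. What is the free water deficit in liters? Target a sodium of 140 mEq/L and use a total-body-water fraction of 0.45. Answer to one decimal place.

TBW = 0.45 · 91 = 40.95 L
Free water deficit = TBW · (Na/140 − 1)
= 40.95 · (152/140 − 1)
= 40.95 · 0.0857
= 3.51 L

3.5 L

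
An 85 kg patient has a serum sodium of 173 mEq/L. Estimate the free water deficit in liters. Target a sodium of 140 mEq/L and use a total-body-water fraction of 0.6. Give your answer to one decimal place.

12.0 L

TBW = 0.6 · 85 = 51 L
Free water deficit = TBW · (Na/140 − 1)
= 51 · (173/140 − 1)
= 51 · 0.2357
= 12.02 L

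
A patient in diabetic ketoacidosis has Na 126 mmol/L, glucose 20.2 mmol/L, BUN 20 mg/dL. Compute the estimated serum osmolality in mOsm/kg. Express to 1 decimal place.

279.3 mOsm/kg

Calculated osmolality = 2·Na + glucose + BUN/2.8
= 2·126 + 20.2 + 20/2.8
= 252 + 20.20 + 7.14
= 279.34 mOsm/kg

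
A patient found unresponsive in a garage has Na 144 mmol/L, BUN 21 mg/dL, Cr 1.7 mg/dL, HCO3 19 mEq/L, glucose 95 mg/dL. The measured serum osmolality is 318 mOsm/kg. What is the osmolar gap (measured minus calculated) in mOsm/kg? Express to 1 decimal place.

17.2 mOsm/kg

Calculated osmolality = 2·Na + glucose/18 + BUN/2.8
= 2·144 + 95/18 + 21/2.8
= 288 + 5.28 + 7.50
= 300.78 mOsm/kg ≈ 300.8 mOsm/kg
Osmolar gap = measured − calculated = 318 − 300.8 = 17.2 mOsm/kg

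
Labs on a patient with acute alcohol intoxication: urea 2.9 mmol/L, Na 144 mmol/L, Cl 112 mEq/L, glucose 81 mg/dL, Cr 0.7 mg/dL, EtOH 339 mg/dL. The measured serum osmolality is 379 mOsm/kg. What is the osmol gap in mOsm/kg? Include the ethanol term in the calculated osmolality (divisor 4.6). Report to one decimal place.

9.9 mOsm/kg

Calculated osmolality = 2·Na + glucose/18 + urea + ethanol/4.6
= 2·144 + 81/18 + 2.9 + 339/4.6
= 288 + 4.50 + 2.90 + 73.70
= 369.1 mOsm/kg ≈ 369.1 mOsm/kg
Osmolar gap = measured − calculated = 379 − 369.1 = 9.9 mOsm/kg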